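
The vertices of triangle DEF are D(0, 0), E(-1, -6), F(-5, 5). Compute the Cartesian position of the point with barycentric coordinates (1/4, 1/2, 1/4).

G = (1/4)·D + (1/2)·E + (1/4)·F.
x-coordinate: (1/4)·0 + (1/2)·(-1) + (1/4)·(-5) = -7/4.
y-coordinate: (1/4)·0 + (1/2)·(-6) + (1/4)·5 = -7/4.

(-7/4, -7/4)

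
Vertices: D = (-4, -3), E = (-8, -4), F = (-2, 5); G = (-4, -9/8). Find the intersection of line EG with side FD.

(-24/7, -5/7)

Barycentric coordinates of G with respect to DEF: (5/8, 1/8, 1/4).
On side FD the E-coordinate is zero; dropping G's E-weight 1/8 and renormalizing the remaining 1/4 : 5/8 gives weights 2/7, 5/7 on F, D.
H = (2/7)·(-2, 5) + (5/7)·(-4, -3) = (-24/7, -5/7).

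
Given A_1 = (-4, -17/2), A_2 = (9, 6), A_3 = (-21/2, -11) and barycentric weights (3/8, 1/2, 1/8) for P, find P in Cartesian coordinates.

P = (3/8)·A_1 + (1/2)·A_2 + (1/8)·A_3.
x-coordinate: (3/8)·(-4) + (1/2)·9 + (1/8)·(-21/2) = 27/16.
y-coordinate: (3/8)·(-17/2) + (1/2)·6 + (1/8)·(-11) = -25/16.

(27/16, -25/16)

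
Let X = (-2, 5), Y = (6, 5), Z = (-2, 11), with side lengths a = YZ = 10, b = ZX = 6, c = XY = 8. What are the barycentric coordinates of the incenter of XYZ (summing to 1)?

The incenter has barycentric coordinates proportional to the opposite side lengths: (10 : 6 : 8).
Normalizing by 10+6+8 = 24 gives (5/12, 1/4, 1/3).

(5/12, 1/4, 1/3)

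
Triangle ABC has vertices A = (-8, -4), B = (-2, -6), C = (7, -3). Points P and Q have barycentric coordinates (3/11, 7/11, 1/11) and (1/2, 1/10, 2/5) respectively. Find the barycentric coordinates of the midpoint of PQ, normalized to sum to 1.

(17/44, 81/220, 27/110)

Since both coordinate triples sum to 1, the midpoint's barycentrics are the componentwise average.
(3/11+1/2)/2 = 17/44; similarly 81/220 and 27/110.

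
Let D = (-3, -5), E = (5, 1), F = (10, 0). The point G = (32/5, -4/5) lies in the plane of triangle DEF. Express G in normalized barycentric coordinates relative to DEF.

(1/5, 1/5, 3/5)

Signed area of the reference triangle: [DEF] = ½·((-3)·(1−0) + 5·(0−(-5)) + 10·(-5−1)) = ½·(-3 + 25 − 60) = -19.
[GEF] = ½·((32/5)·(1−0) + 5·(0−(-4/5)) + 10·(-4/5−1)) = ½·(32/5 + 4 − 18) = -19/5, so the D-coordinate is (-19/5)/(-19) = 1/5.
[DGF] = ½·((-3)·(-4/5−0) + (32/5)·(0−(-5)) + 10·(-5−(-4/5))) = ½·(12/5 + 32 − 42) = -19/5, so the E-coordinate is 1/5.
[DEG] = ½·((-3)·(1−(-4/5)) + 5·(-4/5−(-5)) + (32/5)·(-5−1)) = ½·(-27/5 + 21 − 192/5) = -57/5, so the F-coordinate is 3/5.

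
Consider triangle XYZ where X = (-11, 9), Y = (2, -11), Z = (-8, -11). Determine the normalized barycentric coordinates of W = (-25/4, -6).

(1/4, 1/4, 1/2)

Signed area of the reference triangle: [XYZ] = ½·((-11)·(-11−(-11)) + 2·(-11−9) + (-8)·(9−(-11))) = ½·(0 − 40 − 160) = -100.
[WYZ] = ½·((-25/4)·(-11−(-11)) + 2·(-11−(-6)) + (-8)·(-6−(-11))) = ½·(0 − 10 − 40) = -25, so the X-coordinate is (-25)/(-100) = 1/4.
[XWZ] = ½·((-11)·(-6−(-11)) + (-25/4)·(-11−9) + (-8)·(9−(-6))) = ½·(-55 + 125 − 120) = -25, so the Y-coordinate is 1/4.
[XYW] = ½·((-11)·(-11−(-6)) + 2·(-6−9) + (-25/4)·(9−(-11))) = ½·(55 − 30 − 125) = -50, so the Z-coordinate is 1/2.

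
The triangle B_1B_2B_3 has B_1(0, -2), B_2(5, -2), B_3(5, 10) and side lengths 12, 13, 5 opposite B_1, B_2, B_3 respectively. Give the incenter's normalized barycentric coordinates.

(2/5, 13/30, 1/6)

The incenter has barycentric coordinates proportional to the opposite side lengths: (12 : 13 : 5).
Normalizing by 12+13+5 = 30 gives (2/5, 13/30, 1/6).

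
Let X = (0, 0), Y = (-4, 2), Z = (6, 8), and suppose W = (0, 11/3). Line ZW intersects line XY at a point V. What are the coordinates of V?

Barycentric coordinates of W with respect to XYZ: (1/6, 1/2, 1/3).
On side XY the Z-coordinate is zero; dropping W's Z-weight 1/3 and renormalizing the remaining 1/6 : 1/2 gives weights 1/4, 3/4 on X, Y.
V = (1/4)·(0, 0) + (3/4)·(-4, 2) = (-3, 3/2).

(-3, 3/2)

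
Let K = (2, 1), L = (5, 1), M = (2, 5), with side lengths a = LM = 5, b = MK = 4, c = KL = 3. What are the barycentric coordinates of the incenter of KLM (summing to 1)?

The incenter has barycentric coordinates proportional to the opposite side lengths: (5 : 4 : 3).
Normalizing by 5+4+3 = 12 gives (5/12, 1/3, 1/4).

(5/12, 1/3, 1/4)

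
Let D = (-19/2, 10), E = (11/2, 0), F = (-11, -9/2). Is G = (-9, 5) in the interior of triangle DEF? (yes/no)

yes

Barycentric coordinates of G: (197/310, 59/930, 28/93).
The three coordinates are positive, positive, positive; a point is interior exactly when all three are positive.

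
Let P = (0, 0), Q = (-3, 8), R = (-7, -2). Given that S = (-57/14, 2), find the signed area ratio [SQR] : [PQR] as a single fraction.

[PQR] = ½·(0·(8−(-2)) + (-3)·(-2−0) + (-7)·(0−8)) = ½·(0 + 6 + 56) = 31.
[SQR] = ½·((-57/14)·(8−(-2)) + (-3)·(-2−2) + (-7)·(2−8)) = ½·(-285/7 + 12 + 42) = 93/14, so the ratio is (93/14)/31 = 3/14.

3/14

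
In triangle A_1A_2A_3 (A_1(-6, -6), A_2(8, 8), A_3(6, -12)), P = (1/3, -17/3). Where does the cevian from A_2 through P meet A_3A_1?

(-6/5, -42/5)

Barycentric coordinates of P with respect to A_1A_2A_3: (1/2, 1/6, 1/3).
On side A_3A_1 the A_2-coordinate is zero; dropping P's A_2-weight 1/6 and renormalizing the remaining 1/3 : 1/2 gives weights 2/5, 3/5 on A_3, A_1.
Q = (2/5)·(6, -12) + (3/5)·(-6, -6) = (-6/5, -42/5).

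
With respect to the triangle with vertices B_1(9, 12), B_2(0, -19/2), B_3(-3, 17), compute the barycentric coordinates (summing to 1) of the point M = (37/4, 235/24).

(1, 1/12, -1/12)

Signed area of the reference triangle: [B_1B_2B_3] = ½·(9·(-19/2−17) + 0·(17−12) + (-3)·(12−(-19/2))) = ½·(-477/2 + 0 − 129/2) = -303/2.
[MB_2B_3] = ½·((37/4)·(-19/2−17) + 0·(17−(235/24)) + (-3)·(235/24−(-19/2))) = ½·(-1961/8 + 0 − 463/8) = -303/2, so the B_1-coordinate is (-303/2)/(-303/2) = 1.
[B_1MB_3] = ½·(9·(235/24−17) + (37/4)·(17−12) + (-3)·(12−(235/24))) = ½·(-519/8 + 185/4 − 53/8) = -101/8, so the B_2-coordinate is 1/12.
[B_1B_2M] = ½·(9·(-19/2−(235/24)) + 0·(235/24−12) + (37/4)·(12−(-19/2))) = ½·(-1389/8 + 0 + 1591/8) = 101/8, so the B_3-coordinate is -1/12.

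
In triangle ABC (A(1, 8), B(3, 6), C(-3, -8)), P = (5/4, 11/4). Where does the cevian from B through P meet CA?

Barycentric coordinates of P with respect to ABC: (1/8, 5/8, 1/4).
On side CA the B-coordinate is zero; dropping P's B-weight 5/8 and renormalizing the remaining 1/4 : 1/8 gives weights 2/3, 1/3 on C, A.
Q = (2/3)·(-3, -8) + (1/3)·(1, 8) = (-5/3, -8/3).

(-5/3, -8/3)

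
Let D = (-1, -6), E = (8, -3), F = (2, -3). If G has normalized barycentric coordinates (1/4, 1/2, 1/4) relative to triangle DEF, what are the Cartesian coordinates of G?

(17/4, -15/4)

G = (1/4)·D + (1/2)·E + (1/4)·F.
x-coordinate: (1/4)·(-1) + (1/2)·8 + (1/4)·2 = 17/4.
y-coordinate: (1/4)·(-6) + (1/2)·(-3) + (1/4)·(-3) = -15/4.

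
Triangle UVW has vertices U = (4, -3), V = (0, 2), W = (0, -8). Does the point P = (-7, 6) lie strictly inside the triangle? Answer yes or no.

Barycentric coordinates of P: (-7/4, 91/40, 19/40).
The three coordinates are negative, positive, positive; a point is interior exactly when all three are positive.

no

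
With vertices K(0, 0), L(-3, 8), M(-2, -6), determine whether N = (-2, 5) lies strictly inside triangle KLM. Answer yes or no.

yes

Barycentric coordinates of N: (11/34, 11/17, 1/34).
The three coordinates are positive, positive, positive; a point is interior exactly when all three are positive.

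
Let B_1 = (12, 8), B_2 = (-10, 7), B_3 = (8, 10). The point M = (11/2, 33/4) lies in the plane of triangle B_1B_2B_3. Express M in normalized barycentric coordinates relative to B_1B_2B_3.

(1/2, 1/4, 1/4)

Signed area of the reference triangle: [B_1B_2B_3] = ½·(12·(7−10) + (-10)·(10−8) + 8·(8−7)) = ½·(-36 − 20 + 8) = -24.
[MB_2B_3] = ½·((11/2)·(7−10) + (-10)·(10−(33/4)) + 8·(33/4−7)) = ½·(-33/2 − 35/2 + 10) = -12, so the B_1-coordinate is (-12)/(-24) = 1/2.
[B_1MB_3] = ½·(12·(33/4−10) + (11/2)·(10−8) + 8·(8−(33/4))) = ½·(-21 + 11 − 2) = -6, so the B_2-coordinate is 1/4.
[B_1B_2M] = ½·(12·(7−(33/4)) + (-10)·(33/4−8) + (11/2)·(8−7)) = ½·(-15 − 5/2 + 11/2) = -6, so the B_3-coordinate is 1/4.
Check: 1/2 + 1/4 + 1/4 = 1.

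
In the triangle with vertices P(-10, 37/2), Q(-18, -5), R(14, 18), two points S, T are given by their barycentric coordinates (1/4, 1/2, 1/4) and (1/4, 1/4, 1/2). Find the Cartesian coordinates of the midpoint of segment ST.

Barycentric coordinates of the midpoint are the average: (1/4, 3/8, 3/8).
Converting: (1/4)·P + (3/8)·Q + (3/8)·R = (-4, 19/2).

(-4, 19/2)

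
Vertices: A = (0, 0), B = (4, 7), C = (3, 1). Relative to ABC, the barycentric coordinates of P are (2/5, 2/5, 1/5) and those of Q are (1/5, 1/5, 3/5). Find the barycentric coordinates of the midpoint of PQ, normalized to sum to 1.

Since both coordinate triples sum to 1, the midpoint's barycentrics are the componentwise average.
(2/5+1/5)/2 = 3/10; similarly 3/10 and 2/5.

(3/10, 3/10, 2/5)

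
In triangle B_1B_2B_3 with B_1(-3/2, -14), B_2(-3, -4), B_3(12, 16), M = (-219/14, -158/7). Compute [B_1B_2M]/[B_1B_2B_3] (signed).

-6/7

[B_1B_2B_3] = ½·((-3/2)·(-4−16) + (-3)·(16−(-14)) + 12·(-14−(-4))) = ½·(30 − 90 − 120) = -90.
[B_1B_2M] = ½·((-3/2)·(-4−(-158/7)) + (-3)·(-158/7−(-14)) + (-219/14)·(-14−(-4))) = ½·(-195/7 + 180/7 + 1095/7) = 540/7, so the ratio is (540/7)/(-90) = -6/7.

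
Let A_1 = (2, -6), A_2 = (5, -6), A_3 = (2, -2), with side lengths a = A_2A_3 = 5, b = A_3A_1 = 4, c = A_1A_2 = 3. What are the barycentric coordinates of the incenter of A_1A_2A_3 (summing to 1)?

The incenter has barycentric coordinates proportional to the opposite side lengths: (5 : 4 : 3).
Normalizing by 5+4+3 = 12 gives (5/12, 1/3, 1/4).

(5/12, 1/3, 1/4)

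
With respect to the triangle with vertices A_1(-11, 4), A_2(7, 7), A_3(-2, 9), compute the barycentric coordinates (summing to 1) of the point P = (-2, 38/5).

Signed area of the reference triangle: [A_1A_2A_3] = ½·((-11)·(7−9) + 7·(9−4) + (-2)·(4−7)) = ½·(22 + 35 + 6) = 63/2.
[PA_2A_3] = ½·((-2)·(7−9) + 7·(9−(38/5)) + (-2)·(38/5−7)) = ½·(4 + 49/5 − 6/5) = 63/10, so the A_1-coordinate is (63/10)/(63/2) = 1/5.
[A_1PA_3] = ½·((-11)·(38/5−9) + (-2)·(9−4) + (-2)·(4−(38/5))) = ½·(77/5 − 10 + 36/5) = 63/10, so the A_2-coordinate is 1/5.
[A_1A_2P] = ½·((-11)·(7−(38/5)) + 7·(38/5−4) + (-2)·(4−7)) = ½·(33/5 + 126/5 + 6) = 189/10, so the A_3-coordinate is 3/5.
Check: 1/5 + 1/5 + 3/5 = 1.

(1/5, 1/5, 3/5)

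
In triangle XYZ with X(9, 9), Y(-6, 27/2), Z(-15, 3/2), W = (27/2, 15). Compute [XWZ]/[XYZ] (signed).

1/2

[XYZ] = ½·(9·(27/2−(3/2)) + (-6)·(3/2−9) + (-15)·(9−(27/2))) = ½·(108 + 45 + 135/2) = 441/4.
[XWZ] = ½·(9·(15−(3/2)) + (27/2)·(3/2−9) + (-15)·(9−15)) = ½·(243/2 − 405/4 + 90) = 441/8, so the ratio is (441/8)/(441/4) = 1/2.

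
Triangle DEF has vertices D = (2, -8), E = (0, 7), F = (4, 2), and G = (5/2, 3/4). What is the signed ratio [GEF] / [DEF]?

[DEF] = ½·(2·(7−2) + 0·(2−(-8)) + 4·(-8−7)) = ½·(10 + 0 − 60) = -25.
[GEF] = ½·((5/2)·(7−2) + 0·(2−(3/4)) + 4·(3/4−7)) = ½·(25/2 + 0 − 25) = -25/4, so the ratio is (-25/4)/(-25) = 1/4.

1/4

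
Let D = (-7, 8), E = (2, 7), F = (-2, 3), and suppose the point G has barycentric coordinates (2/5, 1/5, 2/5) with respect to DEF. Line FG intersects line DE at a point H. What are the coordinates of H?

(-4, 23/3)

Line FG meets DE where the F-coordinate vanishes; zeroing G's F-weight and renormalizing leaves D, E-weights 2/5 : 1/5 → (2/3, 1/3).
So H = (2/3)·D + (1/3)·E = (-4, 23/3).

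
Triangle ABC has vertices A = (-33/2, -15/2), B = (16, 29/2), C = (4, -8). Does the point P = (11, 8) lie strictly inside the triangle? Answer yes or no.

Barycentric coordinates of P: (46/623, 442/623, 135/623).
The three coordinates are positive, positive, positive; a point is interior exactly when all three are positive.

yes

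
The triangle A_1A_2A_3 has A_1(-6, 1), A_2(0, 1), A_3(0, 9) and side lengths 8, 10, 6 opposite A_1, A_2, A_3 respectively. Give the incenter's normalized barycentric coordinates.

The incenter has barycentric coordinates proportional to the opposite side lengths: (8 : 10 : 6).
Normalizing by 8+10+6 = 24 gives (1/3, 5/12, 1/4).

(1/3, 5/12, 1/4)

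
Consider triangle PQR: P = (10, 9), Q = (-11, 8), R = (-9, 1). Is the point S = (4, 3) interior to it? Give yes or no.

no

Barycentric coordinates of S: (95/149, -66/149, 120/149).
The three coordinates are positive, negative, positive; a point is interior exactly when all three are positive.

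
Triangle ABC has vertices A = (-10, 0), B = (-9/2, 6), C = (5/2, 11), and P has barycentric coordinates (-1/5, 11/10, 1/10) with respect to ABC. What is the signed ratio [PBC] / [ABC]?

-1/5

The signed ratio [PBC]/[ABC] equals the barycentric coordinate of P at vertex A, which is -1/5.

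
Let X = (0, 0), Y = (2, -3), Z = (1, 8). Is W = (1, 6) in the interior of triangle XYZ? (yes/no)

Barycentric coordinates of W: (2/19, 2/19, 15/19).
The three coordinates are positive, positive, positive; a point is interior exactly when all three are positive.

yes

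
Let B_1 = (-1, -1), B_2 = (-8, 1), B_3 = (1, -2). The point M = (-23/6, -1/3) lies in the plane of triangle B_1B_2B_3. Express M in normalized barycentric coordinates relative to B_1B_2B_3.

Signed area of the reference triangle: [B_1B_2B_3] = ½·((-1)·(1−(-2)) + (-8)·(-2−(-1)) + 1·(-1−1)) = ½·(-3 + 8 − 2) = 3/2.
[MB_2B_3] = ½·((-23/6)·(1−(-2)) + (-8)·(-2−(-1/3)) + 1·(-1/3−1)) = ½·(-23/2 + 40/3 − 4/3) = 1/4, so the B_1-coordinate is (1/4)/(3/2) = 1/6.
[B_1MB_3] = ½·((-1)·(-1/3−(-2)) + (-23/6)·(-2−(-1)) + 1·(-1−(-1/3))) = ½·(-5/3 + 23/6 − 2/3) = 3/4, so the B_2-coordinate is 1/2.
[B_1B_2M] = ½·((-1)·(1−(-1/3)) + (-8)·(-1/3−(-1)) + (-23/6)·(-1−1)) = ½·(-4/3 − 16/3 + 23/3) = 1/2, so the B_3-coordinate is 1/3.
Check: 1/6 + 1/2 + 1/3 = 1.

(1/6, 1/2, 1/3)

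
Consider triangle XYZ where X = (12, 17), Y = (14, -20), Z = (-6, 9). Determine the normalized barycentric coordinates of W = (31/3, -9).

Signed area of the reference triangle: [XYZ] = ½·(12·(-20−9) + 14·(9−17) + (-6)·(17−(-20))) = ½·(-348 − 112 − 222) = -341.
[WYZ] = ½·((31/3)·(-20−9) + 14·(9−(-9)) + (-6)·(-9−(-20))) = ½·(-899/3 + 252 − 66) = -341/6, so the X-coordinate is (-341/6)/(-341) = 1/6.
[XWZ] = ½·(12·(-9−9) + (31/3)·(9−17) + (-6)·(17−(-9))) = ½·(-216 − 248/3 − 156) = -682/3, so the Y-coordinate is 2/3.
[XYW] = ½·(12·(-20−(-9)) + 14·(-9−17) + (31/3)·(17−(-20))) = ½·(-132 − 364 + 1147/3) = -341/6, so the Z-coordinate is 1/6.

(1/6, 2/3, 1/6)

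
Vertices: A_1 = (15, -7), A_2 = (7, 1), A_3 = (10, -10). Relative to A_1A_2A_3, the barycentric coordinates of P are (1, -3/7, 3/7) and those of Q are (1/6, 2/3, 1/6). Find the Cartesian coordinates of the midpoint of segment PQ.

Barycentric coordinates of the midpoint are the average: (7/12, 5/42, 25/84).
Converting: (7/12)·A_1 + (5/42)·A_2 + (25/84)·A_3 = (1055/84, -583/84).

(1055/84, -583/84)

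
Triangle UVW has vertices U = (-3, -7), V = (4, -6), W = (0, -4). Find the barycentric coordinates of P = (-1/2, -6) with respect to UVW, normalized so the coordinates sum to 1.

Signed area of the reference triangle: [UVW] = ½·((-3)·(-6−(-4)) + 4·(-4−(-7)) + 0·(-7−(-6))) = ½·(6 + 12 + 0) = 9.
[PVW] = ½·((-1/2)·(-6−(-4)) + 4·(-4−(-6)) + 0·(-6−(-6))) = ½·(1 + 8 + 0) = 9/2, so the U-coordinate is (9/2)/9 = 1/2.
[UPW] = ½·((-3)·(-6−(-4)) + (-1/2)·(-4−(-7)) + 0·(-7−(-6))) = ½·(6 − 3/2 + 0) = 9/4, so the V-coordinate is 1/4.
[UVP] = ½·((-3)·(-6−(-6)) + 4·(-6−(-7)) + (-1/2)·(-7−(-6))) = ½·(0 + 4 + 1/2) = 9/4, so the W-coordinate is 1/4.
Check: 1/2 + 1/4 + 1/4 = 1.

(1/2, 1/4, 1/4)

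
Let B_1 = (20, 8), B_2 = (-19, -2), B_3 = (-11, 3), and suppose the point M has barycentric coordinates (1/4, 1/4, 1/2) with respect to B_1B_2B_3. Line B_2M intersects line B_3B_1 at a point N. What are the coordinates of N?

Line B_2M meets B_3B_1 where the B_2-coordinate vanishes; zeroing M's B_2-weight and renormalizing leaves B_3, B_1-weights 1/2 : 1/4 → (2/3, 1/3).
So N = (2/3)·B_3 + (1/3)·B_1 = (-2/3, 14/3).

(-2/3, 14/3)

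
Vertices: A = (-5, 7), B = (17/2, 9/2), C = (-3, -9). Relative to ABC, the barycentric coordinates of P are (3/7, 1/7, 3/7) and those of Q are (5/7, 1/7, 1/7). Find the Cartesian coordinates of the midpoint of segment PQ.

Barycentric coordinates of the midpoint are the average: (4/7, 1/7, 2/7).
Converting: (4/7)·A + (1/7)·B + (2/7)·C = (-5/2, 29/14).

(-5/2, 29/14)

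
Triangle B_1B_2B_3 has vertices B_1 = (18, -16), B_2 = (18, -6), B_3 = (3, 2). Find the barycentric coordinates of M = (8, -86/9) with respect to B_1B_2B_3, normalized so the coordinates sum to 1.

(8/9, -5/9, 2/3)

Signed area of the reference triangle: [B_1B_2B_3] = ½·(18·(-6−2) + 18·(2−(-16)) + 3·(-16−(-6))) = ½·(-144 + 324 − 30) = 75.
[MB_2B_3] = ½·(8·(-6−2) + 18·(2−(-86/9)) + 3·(-86/9−(-6))) = ½·(-64 + 208 − 32/3) = 200/3, so the B_1-coordinate is (200/3)/75 = 8/9.
[B_1MB_3] = ½·(18·(-86/9−2) + 8·(2−(-16)) + 3·(-16−(-86/9))) = ½·(-208 + 144 − 58/3) = -125/3, so the B_2-coordinate is -5/9.
[B_1B_2M] = ½·(18·(-6−(-86/9)) + 18·(-86/9−(-16)) + 8·(-16−(-6))) = ½·(64 + 116 − 80) = 50, so the B_3-coordinate is 2/3.
Check: 8/9 − 5/9 + 2/3 = 1.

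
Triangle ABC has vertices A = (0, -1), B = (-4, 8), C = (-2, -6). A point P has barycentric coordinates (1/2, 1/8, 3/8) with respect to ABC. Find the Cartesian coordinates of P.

P = (1/2)·A + (1/8)·B + (3/8)·C.
x-coordinate: (1/2)·0 + (1/8)·(-4) + (3/8)·(-2) = -5/4.
y-coordinate: (1/2)·(-1) + (1/8)·8 + (3/8)·(-6) = -7/4.

(-5/4, -7/4)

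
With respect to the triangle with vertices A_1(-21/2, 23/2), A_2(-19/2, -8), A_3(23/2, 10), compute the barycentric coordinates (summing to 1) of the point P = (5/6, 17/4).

Signed area of the reference triangle: [A_1A_2A_3] = ½·((-21/2)·(-8−10) + (-19/2)·(10−(23/2)) + (23/2)·(23/2−(-8))) = ½·(189 + 57/4 + 897/4) = 855/4.
[PA_2A_3] = ½·((5/6)·(-8−10) + (-19/2)·(10−(17/4)) + (23/2)·(17/4−(-8))) = ½·(-15 − 437/8 + 1127/8) = 285/8, so the A_1-coordinate is (285/8)/(855/4) = 1/6.
[A_1PA_3] = ½·((-21/2)·(17/4−10) + (5/6)·(10−(23/2)) + (23/2)·(23/2−(17/4))) = ½·(483/8 − 5/4 + 667/8) = 285/4, so the A_2-coordinate is 1/3.
[A_1A_2P] = ½·((-21/2)·(-8−(17/4)) + (-19/2)·(17/4−(23/2)) + (5/6)·(23/2−(-8))) = ½·(1029/8 + 551/8 + 65/4) = 855/8, so the A_3-coordinate is 1/2.

(1/6, 1/3, 1/2)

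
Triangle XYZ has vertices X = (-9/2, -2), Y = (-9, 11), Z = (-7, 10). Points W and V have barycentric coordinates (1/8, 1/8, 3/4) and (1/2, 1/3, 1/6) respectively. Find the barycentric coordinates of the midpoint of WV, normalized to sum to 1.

(5/16, 11/48, 11/24)

Since both coordinate triples sum to 1, the midpoint's barycentrics are the componentwise average.
(1/8+1/2)/2 = 5/16; similarly 11/48 and 11/24.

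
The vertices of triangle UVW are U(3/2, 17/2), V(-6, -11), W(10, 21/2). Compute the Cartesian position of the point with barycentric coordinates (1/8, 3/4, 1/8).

(-49/16, -47/8)

P = (1/8)·U + (3/4)·V + (1/8)·W.
x-coordinate: (1/8)·(3/2) + (3/4)·(-6) + (1/8)·10 = -49/16.
y-coordinate: (1/8)·(17/2) + (3/4)·(-11) + (1/8)·(21/2) = -47/8.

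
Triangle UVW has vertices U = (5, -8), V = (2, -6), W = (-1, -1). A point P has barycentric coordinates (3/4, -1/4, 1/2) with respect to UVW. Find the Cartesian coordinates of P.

(11/4, -5)

P = (3/4)·U + (-1/4)·V + (1/2)·W.
x-coordinate: (3/4)·5 + (-1/4)·2 + (1/2)·(-1) = 11/4.
y-coordinate: (3/4)·(-8) + (-1/4)·(-6) + (1/2)·(-1) = -5.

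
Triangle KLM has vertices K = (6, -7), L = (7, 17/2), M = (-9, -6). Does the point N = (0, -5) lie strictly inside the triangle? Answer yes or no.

Barycentric coordinates of N: (229/467, 48/467, 190/467).
The three coordinates are positive, positive, positive; a point is interior exactly when all three are positive.

yes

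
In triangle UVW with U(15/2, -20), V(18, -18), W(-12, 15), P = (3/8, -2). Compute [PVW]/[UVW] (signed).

1/4

[UVW] = ½·((15/2)·(-18−15) + 18·(15−(-20)) + (-12)·(-20−(-18))) = ½·(-495/2 + 630 + 24) = 813/4.
[PVW] = ½·((3/8)·(-18−15) + 18·(15−(-2)) + (-12)·(-2−(-18))) = ½·(-99/8 + 306 − 192) = 813/16, so the ratio is (813/16)/(813/4) = 1/4.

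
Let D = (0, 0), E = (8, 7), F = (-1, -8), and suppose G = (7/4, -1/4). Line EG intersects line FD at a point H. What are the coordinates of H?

(-1/3, -8/3)

Barycentric coordinates of G with respect to DEF: (1/2, 1/4, 1/4).
On side FD the E-coordinate is zero; dropping G's E-weight 1/4 and renormalizing the remaining 1/4 : 1/2 gives weights 1/3, 2/3 on F, D.
H = (1/3)·(-1, -8) + (2/3)·(0, 0) = (-1/3, -8/3).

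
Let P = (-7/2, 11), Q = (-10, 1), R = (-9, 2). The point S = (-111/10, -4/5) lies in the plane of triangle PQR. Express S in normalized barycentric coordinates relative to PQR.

(-1/5, 1, 1/5)

Signed area of the reference triangle: [PQR] = ½·((-7/2)·(1−2) + (-10)·(2−11) + (-9)·(11−1)) = ½·(7/2 + 90 − 90) = 7/4.
[SQR] = ½·((-111/10)·(1−2) + (-10)·(2−(-4/5)) + (-9)·(-4/5−1)) = ½·(111/10 − 28 + 81/5) = -7/20, so the P-coordinate is (-7/20)/(7/4) = -1/5.
[PSR] = ½·((-7/2)·(-4/5−2) + (-111/10)·(2−11) + (-9)·(11−(-4/5))) = ½·(49/5 + 999/10 − 531/5) = 7/4, so the Q-coordinate is 1.
[PQS] = ½·((-7/2)·(1−(-4/5)) + (-10)·(-4/5−11) + (-111/10)·(11−1)) = ½·(-63/10 + 118 − 111) = 7/20, so the R-coordinate is 1/5.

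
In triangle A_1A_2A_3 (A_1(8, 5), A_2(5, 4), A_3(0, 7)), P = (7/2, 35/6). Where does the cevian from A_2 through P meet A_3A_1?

Barycentric coordinates of P with respect to A_1A_2A_3: (1/3, 1/6, 1/2).
On side A_3A_1 the A_2-coordinate is zero; dropping P's A_2-weight 1/6 and renormalizing the remaining 1/2 : 1/3 gives weights 3/5, 2/5 on A_3, A_1.
Q = (3/5)·(0, 7) + (2/5)·(8, 5) = (16/5, 31/5).

(16/5, 31/5)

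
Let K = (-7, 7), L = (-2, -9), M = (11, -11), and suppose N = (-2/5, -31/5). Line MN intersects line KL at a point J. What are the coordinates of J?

Barycentric coordinates of N with respect to KLM: (1/5, 3/5, 1/5).
On side KL the M-coordinate is zero; dropping N's M-weight 1/5 and renormalizing the remaining 1/5 : 3/5 gives weights 1/4, 3/4 on K, L.
J = (1/4)·(-7, 7) + (3/4)·(-2, -9) = (-13/4, -5).

(-13/4, -5)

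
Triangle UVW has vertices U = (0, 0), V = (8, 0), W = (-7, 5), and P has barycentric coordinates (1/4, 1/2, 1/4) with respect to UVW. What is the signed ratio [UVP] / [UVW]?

The signed ratio [UVP]/[UVW] equals the barycentric coordinate of P at vertex W, which is 1/4.

1/4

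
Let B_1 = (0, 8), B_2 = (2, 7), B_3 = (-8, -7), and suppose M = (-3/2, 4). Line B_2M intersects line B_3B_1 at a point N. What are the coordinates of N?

(-8/3, 3)

Barycentric coordinates of M with respect to B_1B_2B_3: (1/2, 1/4, 1/4).
On side B_3B_1 the B_2-coordinate is zero; dropping M's B_2-weight 1/4 and renormalizing the remaining 1/4 : 1/2 gives weights 1/3, 2/3 on B_3, B_1.
N = (1/3)·(-8, -7) + (2/3)·(0, 8) = (-8/3, 3).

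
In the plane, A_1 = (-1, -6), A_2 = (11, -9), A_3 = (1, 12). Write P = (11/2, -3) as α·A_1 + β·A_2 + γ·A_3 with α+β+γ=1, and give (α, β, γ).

(1/4, 1/2, 1/4)

Signed area of the reference triangle: [A_1A_2A_3] = ½·((-1)·(-9−12) + 11·(12−(-6)) + 1·(-6−(-9))) = ½·(21 + 198 + 3) = 111.
[PA_2A_3] = ½·((11/2)·(-9−12) + 11·(12−(-3)) + 1·(-3−(-9))) = ½·(-231/2 + 165 + 6) = 111/4, so the A_1-coordinate is (111/4)/111 = 1/4.
[A_1PA_3] = ½·((-1)·(-3−12) + (11/2)·(12−(-6)) + 1·(-6−(-3))) = ½·(15 + 99 − 3) = 111/2, so the A_2-coordinate is 1/2.
[A_1A_2P] = ½·((-1)·(-9−(-3)) + 11·(-3−(-6)) + (11/2)·(-6−(-9))) = ½·(6 + 33 + 33/2) = 111/4, so the A_3-coordinate is 1/4.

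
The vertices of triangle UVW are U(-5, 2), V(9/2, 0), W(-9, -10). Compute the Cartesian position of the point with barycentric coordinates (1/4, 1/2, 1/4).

(-5/4, -2)

P = (1/4)·U + (1/2)·V + (1/4)·W.
x-coordinate: (1/4)·(-5) + (1/2)·(9/2) + (1/4)·(-9) = -5/4.
y-coordinate: (1/4)·2 + (1/2)·0 + (1/4)·(-10) = -2.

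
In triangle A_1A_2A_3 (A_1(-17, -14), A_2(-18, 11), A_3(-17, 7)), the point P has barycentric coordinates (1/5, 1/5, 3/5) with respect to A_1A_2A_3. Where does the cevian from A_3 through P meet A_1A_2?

Line A_3P meets A_1A_2 where the A_3-coordinate vanishes; zeroing P's A_3-weight and renormalizing leaves A_1, A_2-weights 1/5 : 1/5 → (1/2, 1/2).
So Q = (1/2)·A_1 + (1/2)·A_2 = (-35/2, -3/2).

(-35/2, -3/2)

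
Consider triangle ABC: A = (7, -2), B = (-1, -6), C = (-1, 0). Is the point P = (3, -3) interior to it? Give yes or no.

yes

Barycentric coordinates of P: (1/2, 1/3, 1/6).
The three coordinates are positive, positive, positive; a point is interior exactly when all three are positive.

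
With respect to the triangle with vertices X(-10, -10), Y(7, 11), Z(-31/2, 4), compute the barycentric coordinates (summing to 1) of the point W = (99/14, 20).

(-4/7, 8/7, 3/7)

Signed area of the reference triangle: [XYZ] = ½·((-10)·(11−4) + 7·(4−(-10)) + (-31/2)·(-10−11)) = ½·(-70 + 98 + 651/2) = 707/4.
[WYZ] = ½·((99/14)·(11−4) + 7·(4−20) + (-31/2)·(20−11)) = ½·(99/2 − 112 − 279/2) = -101, so the X-coordinate is (-101)/(707/4) = -4/7.
[XWZ] = ½·((-10)·(20−4) + (99/14)·(4−(-10)) + (-31/2)·(-10−20)) = ½·(-160 + 99 + 465) = 202, so the Y-coordinate is 8/7.
[XYW] = ½·((-10)·(11−20) + 7·(20−(-10)) + (99/14)·(-10−11)) = ½·(90 + 210 − 297/2) = 303/4, so the Z-coordinate is 3/7.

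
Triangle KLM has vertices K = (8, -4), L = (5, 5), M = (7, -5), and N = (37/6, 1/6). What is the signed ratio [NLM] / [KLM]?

1/6

[KLM] = ½·(8·(5−(-5)) + 5·(-5−(-4)) + 7·(-4−5)) = ½·(80 − 5 − 63) = 6.
[NLM] = ½·((37/6)·(5−(-5)) + 5·(-5−(1/6)) + 7·(1/6−5)) = ½·(185/3 − 155/6 − 203/6) = 1, so the ratio is 1/6 = 1/6.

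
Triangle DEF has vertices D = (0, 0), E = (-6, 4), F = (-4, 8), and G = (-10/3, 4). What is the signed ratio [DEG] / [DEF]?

[DEF] = ½·(0·(4−8) + (-6)·(8−0) + (-4)·(0−4)) = ½·(0 − 48 + 16) = -16.
[DEG] = ½·(0·(4−4) + (-6)·(4−0) + (-10/3)·(0−4)) = ½·(0 − 24 + 40/3) = -16/3, so the ratio is (-16/3)/(-16) = 1/3.

1/3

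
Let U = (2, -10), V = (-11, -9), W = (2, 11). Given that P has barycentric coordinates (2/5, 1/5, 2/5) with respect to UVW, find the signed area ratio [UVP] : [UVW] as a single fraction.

2/5

The signed ratio [UVP]/[UVW] equals the barycentric coordinate of P at vertex W, which is 2/5.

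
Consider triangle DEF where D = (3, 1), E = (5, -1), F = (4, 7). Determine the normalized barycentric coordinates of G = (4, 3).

Signed area of the reference triangle: [DEF] = ½·(3·(-1−7) + 5·(7−1) + 4·(1−(-1))) = ½·(-24 + 30 + 8) = 7.
[GEF] = ½·(4·(-1−7) + 5·(7−3) + 4·(3−(-1))) = ½·(-32 + 20 + 16) = 2, so the D-coordinate is 2/7 = 2/7.
[DGF] = ½·(3·(3−7) + 4·(7−1) + 4·(1−3)) = ½·(-12 + 24 − 8) = 2, so the E-coordinate is 2/7.
[DEG] = ½·(3·(-1−3) + 5·(3−1) + 4·(1−(-1))) = ½·(-12 + 10 + 8) = 3, so the F-coordinate is 3/7.

(2/7, 2/7, 3/7)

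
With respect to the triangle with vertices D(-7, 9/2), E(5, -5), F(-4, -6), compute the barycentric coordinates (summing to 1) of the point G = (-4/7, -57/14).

(1/7, 3/7, 3/7)

Signed area of the reference triangle: [DEF] = ½·((-7)·(-5−(-6)) + 5·(-6−(9/2)) + (-4)·(9/2−(-5))) = ½·(-7 − 105/2 − 38) = -195/4.
[GEF] = ½·((-4/7)·(-5−(-6)) + 5·(-6−(-57/14)) + (-4)·(-57/14−(-5))) = ½·(-4/7 − 135/14 − 26/7) = -195/28, so the D-coordinate is (-195/28)/(-195/4) = 1/7.
[DGF] = ½·((-7)·(-57/14−(-6)) + (-4/7)·(-6−(9/2)) + (-4)·(9/2−(-57/14))) = ½·(-27/2 + 6 − 240/7) = -585/28, so the E-coordinate is 3/7.
[DEG] = ½·((-7)·(-5−(-57/14)) + 5·(-57/14−(9/2)) + (-4/7)·(9/2−(-5))) = ½·(13/2 − 300/7 − 38/7) = -585/28, so the F-coordinate is 3/7.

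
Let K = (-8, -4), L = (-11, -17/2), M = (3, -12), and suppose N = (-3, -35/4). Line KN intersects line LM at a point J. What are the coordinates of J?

(-1/2, -89/8)

Barycentric coordinates of N with respect to KLM: (1/3, 1/6, 1/2).
On side LM the K-coordinate is zero; dropping N's K-weight 1/3 and renormalizing the remaining 1/6 : 1/2 gives weights 1/4, 3/4 on L, M.
J = (1/4)·(-11, -17/2) + (3/4)·(3, -12) = (-1/2, -89/8).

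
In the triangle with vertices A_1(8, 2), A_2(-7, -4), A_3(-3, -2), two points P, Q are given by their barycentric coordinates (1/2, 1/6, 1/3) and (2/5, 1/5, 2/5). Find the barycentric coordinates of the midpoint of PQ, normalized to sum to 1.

Since both coordinate triples sum to 1, the midpoint's barycentrics are the componentwise average.
(1/2+2/5)/2 = 9/20; similarly 11/60 and 11/30.

(9/20, 11/60, 11/30)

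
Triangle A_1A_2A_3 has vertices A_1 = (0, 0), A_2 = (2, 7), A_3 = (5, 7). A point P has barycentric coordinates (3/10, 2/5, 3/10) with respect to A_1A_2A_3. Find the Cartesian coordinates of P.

(23/10, 49/10)

P = (3/10)·A_1 + (2/5)·A_2 + (3/10)·A_3.
x-coordinate: (3/10)·0 + (2/5)·2 + (3/10)·5 = 23/10.
y-coordinate: (3/10)·0 + (2/5)·7 + (3/10)·7 = 49/10.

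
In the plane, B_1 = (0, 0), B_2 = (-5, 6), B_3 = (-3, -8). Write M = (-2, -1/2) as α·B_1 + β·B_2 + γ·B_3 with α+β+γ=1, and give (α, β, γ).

Signed area of the reference triangle: [B_1B_2B_3] = ½·(0·(6−(-8)) + (-5)·(-8−0) + (-3)·(0−6)) = ½·(0 + 40 + 18) = 29.
[MB_2B_3] = ½·((-2)·(6−(-8)) + (-5)·(-8−(-1/2)) + (-3)·(-1/2−6)) = ½·(-28 + 75/2 + 39/2) = 29/2, so the B_1-coordinate is (29/2)/29 = 1/2.
[B_1MB_3] = ½·(0·(-1/2−(-8)) + (-2)·(-8−0) + (-3)·(0−(-1/2))) = ½·(0 + 16 − 3/2) = 29/4, so the B_2-coordinate is 1/4.
[B_1B_2M] = ½·(0·(6−(-1/2)) + (-5)·(-1/2−0) + (-2)·(0−6)) = ½·(0 + 5/2 + 12) = 29/4, so the B_3-coordinate is 1/4.
Check: 1/2 + 1/4 + 1/4 = 1.

(1/2, 1/4, 1/4)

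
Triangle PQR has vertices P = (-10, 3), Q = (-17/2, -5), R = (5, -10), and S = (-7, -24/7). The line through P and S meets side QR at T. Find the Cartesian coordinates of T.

Barycentric coordinates of S with respect to PQR: (2/7, 4/7, 1/7).
On side QR the P-coordinate is zero; dropping S's P-weight 2/7 and renormalizing the remaining 4/7 : 1/7 gives weights 4/5, 1/5 on Q, R.
T = (4/5)·(-17/2, -5) + (1/5)·(5, -10) = (-29/5, -6).

(-29/5, -6)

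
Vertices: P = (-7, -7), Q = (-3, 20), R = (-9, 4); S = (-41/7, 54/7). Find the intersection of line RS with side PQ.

Barycentric coordinates of S with respect to PQR: (2/7, 3/7, 2/7).
On side PQ the R-coordinate is zero; dropping S's R-weight 2/7 and renormalizing the remaining 2/7 : 3/7 gives weights 2/5, 3/5 on P, Q.
T = (2/5)·(-7, -7) + (3/5)·(-3, 20) = (-23/5, 46/5).

(-23/5, 46/5)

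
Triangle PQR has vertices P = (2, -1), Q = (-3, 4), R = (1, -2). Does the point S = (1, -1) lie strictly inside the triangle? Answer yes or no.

yes

Barycentric coordinates of S: (2/5, 1/10, 1/2).
The three coordinates are positive, positive, positive; a point is interior exactly when all three are positive.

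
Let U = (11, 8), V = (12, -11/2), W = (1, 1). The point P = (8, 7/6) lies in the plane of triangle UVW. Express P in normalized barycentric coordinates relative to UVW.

(1/3, 1/3, 1/3)

Signed area of the reference triangle: [UVW] = ½·(11·(-11/2−1) + 12·(1−8) + 1·(8−(-11/2))) = ½·(-143/2 − 84 + 27/2) = -71.
[PVW] = ½·(8·(-11/2−1) + 12·(1−(7/6)) + 1·(7/6−(-11/2))) = ½·(-52 − 2 + 20/3) = -71/3, so the U-coordinate is (-71/3)/(-71) = 1/3.
[UPW] = ½·(11·(7/6−1) + 8·(1−8) + 1·(8−(7/6))) = ½·(11/6 − 56 + 41/6) = -71/3, so the V-coordinate is 1/3.
[UVP] = ½·(11·(-11/2−(7/6)) + 12·(7/6−8) + 8·(8−(-11/2))) = ½·(-220/3 − 82 + 108) = -71/3, so the W-coordinate is 1/3.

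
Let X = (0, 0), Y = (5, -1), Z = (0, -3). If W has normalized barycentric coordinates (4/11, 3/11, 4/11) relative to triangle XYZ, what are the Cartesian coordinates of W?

W = (4/11)·X + (3/11)·Y + (4/11)·Z.
x-coordinate: (4/11)·0 + (3/11)·5 + (4/11)·0 = 15/11.
y-coordinate: (4/11)·0 + (3/11)·(-1) + (4/11)·(-3) = -15/11.

(15/11, -15/11)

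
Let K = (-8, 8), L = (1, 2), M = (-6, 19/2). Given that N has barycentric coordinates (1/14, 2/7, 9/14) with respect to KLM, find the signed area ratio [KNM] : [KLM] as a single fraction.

2/7

The signed ratio [KNM]/[KLM] equals the barycentric coordinate of N at vertex L, which is 2/7.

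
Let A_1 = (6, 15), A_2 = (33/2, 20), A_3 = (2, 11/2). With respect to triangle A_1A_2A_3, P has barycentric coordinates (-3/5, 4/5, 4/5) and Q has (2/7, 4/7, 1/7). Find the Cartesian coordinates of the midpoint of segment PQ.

(396/35, 279/20)

Barycentric coordinates of the midpoint are the average: (-11/70, 24/35, 33/70).
Converting: (-11/70)·A_1 + (24/35)·A_2 + (33/70)·A_3 = (396/35, 279/20).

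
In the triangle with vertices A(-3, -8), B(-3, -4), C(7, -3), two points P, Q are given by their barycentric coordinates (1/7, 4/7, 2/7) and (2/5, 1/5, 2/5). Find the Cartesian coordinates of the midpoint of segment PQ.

(3/7, -166/35)

Barycentric coordinates of the midpoint are the average: (19/70, 27/70, 12/35).
Converting: (19/70)·A + (27/70)·B + (12/35)·C = (3/7, -166/35).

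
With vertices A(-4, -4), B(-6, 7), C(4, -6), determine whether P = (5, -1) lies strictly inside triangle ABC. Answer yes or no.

no

Barycentric coordinates of P: (-3/4, 1/2, 5/4).
The three coordinates are negative, positive, positive; a point is interior exactly when all three are positive.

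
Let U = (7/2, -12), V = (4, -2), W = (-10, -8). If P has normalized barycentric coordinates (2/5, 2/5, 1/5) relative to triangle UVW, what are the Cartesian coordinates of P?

(1, -36/5)

P = (2/5)·U + (2/5)·V + (1/5)·W.
x-coordinate: (2/5)·(7/2) + (2/5)·4 + (1/5)·(-10) = 1.
y-coordinate: (2/5)·(-12) + (2/5)·(-2) + (1/5)·(-8) = -36/5.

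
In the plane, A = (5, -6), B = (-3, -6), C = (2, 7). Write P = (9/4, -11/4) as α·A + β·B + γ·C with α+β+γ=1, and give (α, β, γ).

(1/2, 1/4, 1/4)

Signed area of the reference triangle: [ABC] = ½·(5·(-6−7) + (-3)·(7−(-6)) + 2·(-6−(-6))) = ½·(-65 − 39 + 0) = -52.
[PBC] = ½·((9/4)·(-6−7) + (-3)·(7−(-11/4)) + 2·(-11/4−(-6))) = ½·(-117/4 − 117/4 + 13/2) = -26, so the A-coordinate is (-26)/(-52) = 1/2.
[APC] = ½·(5·(-11/4−7) + (9/4)·(7−(-6)) + 2·(-6−(-11/4))) = ½·(-195/4 + 117/4 − 13/2) = -13, so the B-coordinate is 1/4.
[ABP] = ½·(5·(-6−(-11/4)) + (-3)·(-11/4−(-6)) + (9/4)·(-6−(-6))) = ½·(-65/4 − 39/4 + 0) = -13, so the C-coordinate is 1/4.
Check: 1/2 + 1/4 + 1/4 = 1.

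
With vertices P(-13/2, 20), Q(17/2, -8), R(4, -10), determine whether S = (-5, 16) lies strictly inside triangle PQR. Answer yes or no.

yes

Barycentric coordinates of S: (45/52, 1/52, 3/26).
The three coordinates are positive, positive, positive; a point is interior exactly when all three are positive.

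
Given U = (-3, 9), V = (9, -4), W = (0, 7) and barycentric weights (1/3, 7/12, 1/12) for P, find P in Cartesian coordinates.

P = (1/3)·U + (7/12)·V + (1/12)·W.
x-coordinate: (1/3)·(-3) + (7/12)·9 + (1/12)·0 = 17/4.
y-coordinate: (1/3)·9 + (7/12)·(-4) + (1/12)·7 = 5/4.

(17/4, 5/4)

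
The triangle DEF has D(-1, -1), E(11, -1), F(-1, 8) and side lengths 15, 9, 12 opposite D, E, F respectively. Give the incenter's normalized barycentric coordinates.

The incenter has barycentric coordinates proportional to the opposite side lengths: (15 : 9 : 12).
Normalizing by 15+9+12 = 36 gives (5/12, 1/4, 1/3).

(5/12, 1/4, 1/3)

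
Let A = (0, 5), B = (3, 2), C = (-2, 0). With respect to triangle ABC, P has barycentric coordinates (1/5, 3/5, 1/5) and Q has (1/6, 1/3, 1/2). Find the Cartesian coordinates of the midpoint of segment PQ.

(7/10, 37/20)

Barycentric coordinates of the midpoint are the average: (11/60, 7/15, 7/20).
Converting: (11/60)·A + (7/15)·B + (7/20)·C = (7/10, 37/20).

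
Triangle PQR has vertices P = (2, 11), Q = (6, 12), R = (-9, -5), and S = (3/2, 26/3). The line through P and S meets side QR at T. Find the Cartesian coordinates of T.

Barycentric coordinates of S with respect to PQR: (1/2, 1/3, 1/6).
On side QR the P-coordinate is zero; dropping S's P-weight 1/2 and renormalizing the remaining 1/3 : 1/6 gives weights 2/3, 1/3 on Q, R.
T = (2/3)·(6, 12) + (1/3)·(-9, -5) = (1, 19/3).

(1, 19/3)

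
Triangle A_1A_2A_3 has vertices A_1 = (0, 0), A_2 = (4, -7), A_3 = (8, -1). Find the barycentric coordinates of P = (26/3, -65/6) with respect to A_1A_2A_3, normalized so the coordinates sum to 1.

Signed area of the reference triangle: [A_1A_2A_3] = ½·(0·(-7−(-1)) + 4·(-1−0) + 8·(0−(-7))) = ½·(0 − 4 + 56) = 26.
[PA_2A_3] = ½·((26/3)·(-7−(-1)) + 4·(-1−(-65/6)) + 8·(-65/6−(-7))) = ½·(-52 + 118/3 − 92/3) = -65/3, so the A_1-coordinate is (-65/3)/26 = -5/6.
[A_1PA_3] = ½·(0·(-65/6−(-1)) + (26/3)·(-1−0) + 8·(0−(-65/6))) = ½·(0 − 26/3 + 260/3) = 39, so the A_2-coordinate is 3/2.
[A_1A_2P] = ½·(0·(-7−(-65/6)) + 4·(-65/6−0) + (26/3)·(0−(-7))) = ½·(0 − 130/3 + 182/3) = 26/3, so the A_3-coordinate is 1/3.
Check: -5/6 + 3/2 + 1/3 = 1.

(-5/6, 3/2, 1/3)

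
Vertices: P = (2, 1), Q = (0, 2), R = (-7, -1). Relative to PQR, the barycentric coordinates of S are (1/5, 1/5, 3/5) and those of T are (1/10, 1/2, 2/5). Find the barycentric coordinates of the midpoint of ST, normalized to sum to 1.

Since both coordinate triples sum to 1, the midpoint's barycentrics are the componentwise average.
(1/5+1/10)/2 = 3/20; similarly 7/20 and 1/2.

(3/20, 7/20, 1/2)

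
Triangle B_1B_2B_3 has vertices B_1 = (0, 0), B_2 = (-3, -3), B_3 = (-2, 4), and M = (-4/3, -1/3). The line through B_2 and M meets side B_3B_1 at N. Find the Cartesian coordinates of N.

Barycentric coordinates of M with respect to B_1B_2B_3: (1/2, 1/3, 1/6).
On side B_3B_1 the B_2-coordinate is zero; dropping M's B_2-weight 1/3 and renormalizing the remaining 1/6 : 1/2 gives weights 1/4, 3/4 on B_3, B_1.
N = (1/4)·(-2, 4) + (3/4)·(0, 0) = (-1/2, 1).

(-1/2, 1)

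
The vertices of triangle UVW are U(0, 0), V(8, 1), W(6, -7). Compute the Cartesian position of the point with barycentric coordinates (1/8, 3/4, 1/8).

(27/4, -1/8)

P = (1/8)·U + (3/4)·V + (1/8)·W.
x-coordinate: (1/8)·0 + (3/4)·8 + (1/8)·6 = 27/4.
y-coordinate: (1/8)·0 + (3/4)·1 + (1/8)·(-7) = -1/8.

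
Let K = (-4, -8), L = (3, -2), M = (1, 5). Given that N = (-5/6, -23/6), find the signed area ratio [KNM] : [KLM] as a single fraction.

1/3

[KLM] = ½·((-4)·(-2−5) + 3·(5−(-8)) + 1·(-8−(-2))) = ½·(28 + 39 − 6) = 61/2.
[KNM] = ½·((-4)·(-23/6−5) + (-5/6)·(5−(-8)) + 1·(-8−(-23/6))) = ½·(106/3 − 65/6 − 25/6) = 61/6, so the ratio is (61/6)/(61/2) = 1/3.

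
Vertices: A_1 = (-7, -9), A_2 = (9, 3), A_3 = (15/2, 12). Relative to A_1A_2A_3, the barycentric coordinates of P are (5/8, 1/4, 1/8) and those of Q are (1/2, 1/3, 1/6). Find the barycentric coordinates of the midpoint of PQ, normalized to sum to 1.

(9/16, 7/24, 7/48)

Since both coordinate triples sum to 1, the midpoint's barycentrics are the componentwise average.
(5/8+1/2)/2 = 9/16; similarly 7/24 and 7/48.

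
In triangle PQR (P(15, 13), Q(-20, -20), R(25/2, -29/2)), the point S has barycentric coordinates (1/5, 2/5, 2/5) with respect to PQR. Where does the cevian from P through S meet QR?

Line PS meets QR where the P-coordinate vanishes; zeroing S's P-weight and renormalizing leaves Q, R-weights 2/5 : 2/5 → (1/2, 1/2).
So T = (1/2)·Q + (1/2)·R = (-15/4, -69/4).

(-15/4, -69/4)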